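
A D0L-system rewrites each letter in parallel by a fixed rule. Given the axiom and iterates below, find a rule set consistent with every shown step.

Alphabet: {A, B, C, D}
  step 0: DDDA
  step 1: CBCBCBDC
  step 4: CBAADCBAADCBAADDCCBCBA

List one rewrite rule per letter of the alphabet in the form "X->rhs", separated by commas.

  step 0 ⇒ step 1: DDDA ⇒ CB·CB·CB·DC
    A ↦ DC
    D ↦ CB
    B ↦ D  (constrained at step 1)
    C ↦ A  (constrained at step 1)

A->DC, B->D, C->A, D->CB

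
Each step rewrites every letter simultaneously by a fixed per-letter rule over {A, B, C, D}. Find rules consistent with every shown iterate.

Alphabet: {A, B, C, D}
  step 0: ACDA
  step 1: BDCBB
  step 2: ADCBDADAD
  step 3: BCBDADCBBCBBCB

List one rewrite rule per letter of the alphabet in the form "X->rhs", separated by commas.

A->B, B->AD, C->D, D->CB

  step 2 ⇒ step 3: ADCBDADAD ⇒ B·CB·D·AD·CB·B·CB·B·CB
    A ↦ B
    B ↦ AD
    C ↦ D
    D ↦ CB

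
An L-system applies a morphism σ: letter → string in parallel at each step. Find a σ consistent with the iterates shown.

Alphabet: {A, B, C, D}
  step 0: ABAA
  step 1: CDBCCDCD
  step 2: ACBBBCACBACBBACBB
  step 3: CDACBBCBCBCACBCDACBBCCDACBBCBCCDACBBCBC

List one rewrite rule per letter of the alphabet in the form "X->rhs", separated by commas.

  step 2 ⇒ step 3: ACBBBCACBACBBACBB ⇒ CD·ACB·BC·BC·BC·ACB·CD·ACB·BC·CD·ACB·BC·BC·CD·ACB·BC·BC
    A ↦ CD
    B ↦ BC
    C ↦ ACB
  step 1 ⇒ step 2: CDBCCDCD ⇒ ACB·B·BC·ACB·ACB·B·ACB·B
    D ↦ B

A->CD, B->BC, C->ACB, D->B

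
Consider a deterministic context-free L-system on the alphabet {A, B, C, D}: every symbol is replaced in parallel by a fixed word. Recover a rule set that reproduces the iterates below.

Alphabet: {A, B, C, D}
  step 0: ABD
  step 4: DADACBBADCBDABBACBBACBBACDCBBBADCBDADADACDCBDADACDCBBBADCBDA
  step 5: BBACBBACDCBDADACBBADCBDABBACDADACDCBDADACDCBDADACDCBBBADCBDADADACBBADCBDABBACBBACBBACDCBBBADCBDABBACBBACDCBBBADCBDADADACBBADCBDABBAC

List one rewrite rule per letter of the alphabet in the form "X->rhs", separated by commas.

  step 4 ⇒ step 5: DADACBBADCBDABBACBBACBBACDCBBBADCBDADADACDCBDADACDCBBBADCBDA ⇒ BBA·C·BBA·C·DCB·DA·DA·C·BBA·DCB·DA·BBA·C·DA·DA·C·DCB·DA·DA·C·DCB·DA·DA·C·DCB·BBA·DCB·DA·DA·DA·C·BBA·DCB·DA·BBA·C·BBA·C·BBA·C·DCB·BBA·DCB·DA·BBA·C·BBA·C·DCB·BBA·DCB·DA·DA·DA·C·BBA·DCB·DA·BBA·C
    A ↦ C
    B ↦ DA
    C ↦ DCB
    D ↦ BBA

A->C, B->DA, C->DCB, D->BBA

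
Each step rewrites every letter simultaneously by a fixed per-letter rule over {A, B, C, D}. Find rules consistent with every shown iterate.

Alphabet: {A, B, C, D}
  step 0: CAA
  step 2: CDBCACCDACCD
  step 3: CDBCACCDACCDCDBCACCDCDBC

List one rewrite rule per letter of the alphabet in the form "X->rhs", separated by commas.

A->AC, B->AC, C->CD, D->BC

  step 2 ⇒ step 3: CDBCACCDACCD ⇒ CD·BC·AC·CD·AC·CD·CD·BC·AC·CD·CD·BC
    A ↦ AC
    B ↦ AC
    C ↦ CD
    D ↦ BC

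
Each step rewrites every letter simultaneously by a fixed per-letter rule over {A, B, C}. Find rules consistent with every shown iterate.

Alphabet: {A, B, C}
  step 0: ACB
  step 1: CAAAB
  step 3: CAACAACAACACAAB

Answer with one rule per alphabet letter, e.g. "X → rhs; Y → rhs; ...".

  step 0 ⇒ step 1: ACB ⇒ CA·A·AB
    A ↦ CA
    B ↦ AB
    C ↦ A

A->CA, B->AB, C->A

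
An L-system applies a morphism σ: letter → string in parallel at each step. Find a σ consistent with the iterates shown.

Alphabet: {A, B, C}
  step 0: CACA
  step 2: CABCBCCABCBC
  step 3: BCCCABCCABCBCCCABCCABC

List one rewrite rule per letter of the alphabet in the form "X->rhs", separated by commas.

A->C, B->CA, C->BC

  step 2 ⇒ step 3: CABCBCCABCBC ⇒ BC·C·CA·BC·CA·BC·BC·C·CA·BC·CA·BC
    A ↦ C
    B ↦ CA
    C ↦ BC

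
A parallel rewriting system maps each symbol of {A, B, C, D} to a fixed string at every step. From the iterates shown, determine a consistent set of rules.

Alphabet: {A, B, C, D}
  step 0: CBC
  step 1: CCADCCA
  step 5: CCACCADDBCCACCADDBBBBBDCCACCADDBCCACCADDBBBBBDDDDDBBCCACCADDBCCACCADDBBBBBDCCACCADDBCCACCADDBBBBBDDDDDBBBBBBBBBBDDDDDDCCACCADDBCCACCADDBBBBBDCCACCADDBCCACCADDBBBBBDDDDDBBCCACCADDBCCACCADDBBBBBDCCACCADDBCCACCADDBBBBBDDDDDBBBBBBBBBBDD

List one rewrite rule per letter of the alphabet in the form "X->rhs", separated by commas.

A->DDB, B->D, C->CCA, D->BB

  step 0 ⇒ step 1: CBC ⇒ CCA·D·CCA
    B ↦ D
    C ↦ CCA
    A ↦ DDB  (constrained at step 1)
    D ↦ BB  (constrained at step 1)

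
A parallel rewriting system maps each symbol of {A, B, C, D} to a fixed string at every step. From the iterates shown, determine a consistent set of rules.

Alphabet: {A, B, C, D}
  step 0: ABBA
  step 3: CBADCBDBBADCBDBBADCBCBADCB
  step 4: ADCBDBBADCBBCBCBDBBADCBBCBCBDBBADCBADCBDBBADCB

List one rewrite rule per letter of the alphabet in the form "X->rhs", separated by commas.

A->DB, B->CB, C->AD, D->B

  step 3 ⇒ step 4: CBADCBDBBADCBDBBADCBCBADCB ⇒ AD·CB·DB·B·AD·CB·B·CB·CB·DB·B·AD·CB·B·CB·CB·DB·B·AD·CB·AD·CB·DB·B·AD·CB
    A ↦ DB
    B ↦ CB
    C ↦ AD
    D ↦ B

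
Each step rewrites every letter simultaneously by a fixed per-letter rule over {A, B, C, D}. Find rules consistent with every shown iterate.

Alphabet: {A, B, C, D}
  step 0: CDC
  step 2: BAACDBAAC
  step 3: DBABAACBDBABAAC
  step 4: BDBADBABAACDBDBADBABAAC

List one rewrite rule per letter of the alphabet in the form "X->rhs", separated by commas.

A->BA, B->D, C->AC, D->B

  step 3 ⇒ step 4: DBABAACBDBABAAC ⇒ B·D·BA·D·BA·BA·AC·D·B·D·BA·D·BA·BA·AC
    A ↦ BA
    B ↦ D
    C ↦ AC
    D ↦ B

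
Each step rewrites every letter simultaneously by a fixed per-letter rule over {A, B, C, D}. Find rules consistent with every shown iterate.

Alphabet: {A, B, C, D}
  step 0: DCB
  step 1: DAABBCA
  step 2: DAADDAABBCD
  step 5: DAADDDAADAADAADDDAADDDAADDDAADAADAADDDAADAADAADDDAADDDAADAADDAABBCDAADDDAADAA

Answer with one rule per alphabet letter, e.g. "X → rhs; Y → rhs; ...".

A->D, B->A, C->BBC, D->DAA

  step 1 ⇒ step 2: DAABBCA ⇒ DAA·D·D·A·A·BBC·D
    A ↦ D
    B ↦ A
    C ↦ BBC
    D ↦ DAA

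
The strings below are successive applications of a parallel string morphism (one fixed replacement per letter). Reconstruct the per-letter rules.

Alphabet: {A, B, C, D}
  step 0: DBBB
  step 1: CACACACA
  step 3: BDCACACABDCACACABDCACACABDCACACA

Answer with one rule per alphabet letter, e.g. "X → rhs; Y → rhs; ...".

  step 0 ⇒ step 1: DBBB ⇒ CA·CA·CA·CA
    B ↦ CA
    D ↦ CA
    A ↦ BD  (constrained at step 1)
    C ↦ AD  (constrained at step 1)

A->BD, B->CA, C->AD, D->CA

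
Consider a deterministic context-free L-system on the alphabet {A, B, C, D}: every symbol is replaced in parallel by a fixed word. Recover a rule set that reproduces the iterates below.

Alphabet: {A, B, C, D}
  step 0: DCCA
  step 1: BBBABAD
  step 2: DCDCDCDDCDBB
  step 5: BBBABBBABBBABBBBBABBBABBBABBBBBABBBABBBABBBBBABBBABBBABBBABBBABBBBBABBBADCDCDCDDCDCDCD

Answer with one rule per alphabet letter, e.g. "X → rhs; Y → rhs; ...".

  step 1 ⇒ step 2: BBBABAD ⇒ DC·DC·DC·D·DC·D·BB
    A ↦ D
    B ↦ DC
    D ↦ BB
  step 0 ⇒ step 1: DCCA ⇒ BB·BA·BA·D
    C ↦ BA

A->D, B->DC, C->BA, D->BB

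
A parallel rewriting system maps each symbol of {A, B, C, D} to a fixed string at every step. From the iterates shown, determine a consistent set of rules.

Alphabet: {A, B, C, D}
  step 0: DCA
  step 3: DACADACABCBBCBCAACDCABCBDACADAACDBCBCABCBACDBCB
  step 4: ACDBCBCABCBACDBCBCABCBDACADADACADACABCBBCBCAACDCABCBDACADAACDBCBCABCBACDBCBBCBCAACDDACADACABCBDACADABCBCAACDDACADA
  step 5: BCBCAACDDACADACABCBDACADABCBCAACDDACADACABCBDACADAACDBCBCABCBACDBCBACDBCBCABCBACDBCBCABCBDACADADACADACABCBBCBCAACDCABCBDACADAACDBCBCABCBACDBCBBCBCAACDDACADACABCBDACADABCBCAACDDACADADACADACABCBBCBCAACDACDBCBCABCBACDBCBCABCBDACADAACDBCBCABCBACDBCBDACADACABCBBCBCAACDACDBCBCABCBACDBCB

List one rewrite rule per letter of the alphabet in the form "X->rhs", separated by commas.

A->BCB, B->DA, C->CA, D->ACD

  step 4 ⇒ step 5: ACDBCBCABCBACDBCBCABCBDACADADACADACABCBBCBCAACDCABCBDACADAACDBCBCABCBACDBCBBCBCAACDDACADACABCBDACADABCBCAACDDACADA ⇒ BCB·CA·ACD·DA·CA·DA·CA·BCB·DA·CA·DA·BCB·CA·ACD·DA·CA·DA·CA·BCB·DA·CA·DA·ACD·BCB·CA·BCB·ACD·BCB·ACD·BCB·CA·BCB·ACD·BCB·CA·BCB·DA·CA·DA·DA·CA·DA·CA·BCB·BCB·CA·ACD·CA·BCB·DA·CA·DA·ACD·BCB·CA·BCB·ACD·BCB·BCB·CA·ACD·DA·CA·DA·CA·BCB·DA·CA·DA·BCB·CA·ACD·DA·CA·DA·DA·CA·DA·CA·BCB·BCB·CA·ACD·ACD·BCB·CA·BCB·ACD·BCB·CA·BCB·DA·CA·DA·ACD·BCB·CA·BCB·ACD·BCB·DA·CA·DA·CA·BCB·BCB·CA·ACD·ACD·BCB·CA·BCB·ACD·BCB
    A ↦ BCB
    B ↦ DA
    C ↦ CA
    D ↦ ACD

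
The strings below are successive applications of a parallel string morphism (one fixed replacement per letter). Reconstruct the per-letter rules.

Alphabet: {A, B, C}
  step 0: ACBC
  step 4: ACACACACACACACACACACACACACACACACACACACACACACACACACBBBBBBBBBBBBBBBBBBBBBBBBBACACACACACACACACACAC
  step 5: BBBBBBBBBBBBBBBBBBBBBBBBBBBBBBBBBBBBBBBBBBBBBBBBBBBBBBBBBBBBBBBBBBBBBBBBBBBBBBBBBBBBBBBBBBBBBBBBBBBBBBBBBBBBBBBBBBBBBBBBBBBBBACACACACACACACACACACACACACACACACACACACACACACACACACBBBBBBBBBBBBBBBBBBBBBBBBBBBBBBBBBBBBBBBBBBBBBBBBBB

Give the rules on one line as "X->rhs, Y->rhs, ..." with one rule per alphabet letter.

A->BBB, B->AC, C->BB

  step 4 ⇒ step 5: ACACACACACACACACACACACACACACACACACACACACACACACACACBBBBBBBBBBBBBBBBBBBBBBBBBACACACACACACACACACAC ⇒ BBB·BB·BBB·BB·BBB·BB·BBB·BB·BBB·BB·BBB·BB·BBB·BB·BBB·BB·BBB·BB·BBB·BB·BBB·BB·BBB·BB·BBB·BB·BBB·BB·BBB·BB·BBB·BB·BBB·BB·BBB·BB·BBB·BB·BBB·BB·BBB·BB·BBB·BB·BBB·BB·BBB·BB·BBB·BB·AC·AC·AC·AC·AC·AC·AC·AC·AC·AC·AC·AC·AC·AC·AC·AC·AC·AC·AC·AC·AC·AC·AC·AC·AC·BBB·BB·BBB·BB·BBB·BB·BBB·BB·BBB·BB·BBB·BB·BBB·BB·BBB·BB·BBB·BB·BBB·BB
    A ↦ BBB
    B ↦ AC
    C ↦ BB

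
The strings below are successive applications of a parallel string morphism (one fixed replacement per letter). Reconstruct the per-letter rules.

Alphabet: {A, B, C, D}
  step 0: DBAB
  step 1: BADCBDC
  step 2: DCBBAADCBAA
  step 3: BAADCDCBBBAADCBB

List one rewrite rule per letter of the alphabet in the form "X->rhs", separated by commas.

A->B, B->DC, C->A, D->BA

  step 2 ⇒ step 3: DCBBAADCBAA ⇒ BA·A·DC·DC·B·B·BA·A·DC·B·B
    A ↦ B
    B ↦ DC
    C ↦ A
    D ↦ BA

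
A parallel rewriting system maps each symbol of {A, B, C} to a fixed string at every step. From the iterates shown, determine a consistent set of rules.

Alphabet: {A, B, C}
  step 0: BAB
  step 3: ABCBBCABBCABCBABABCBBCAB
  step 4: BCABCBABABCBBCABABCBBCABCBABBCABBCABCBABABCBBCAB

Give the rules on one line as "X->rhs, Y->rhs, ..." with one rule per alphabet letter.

  step 3 ⇒ step 4: ABCBBCABBCABCBABABCBBCAB ⇒ BC·AB·CB·AB·AB·CB·BC·AB·AB·CB·BC·AB·CB·AB·BC·AB·BC·AB·CB·AB·AB·CB·BC·AB
    A ↦ BC
    B ↦ AB
    C ↦ CB

A->BC, B->AB, C->CB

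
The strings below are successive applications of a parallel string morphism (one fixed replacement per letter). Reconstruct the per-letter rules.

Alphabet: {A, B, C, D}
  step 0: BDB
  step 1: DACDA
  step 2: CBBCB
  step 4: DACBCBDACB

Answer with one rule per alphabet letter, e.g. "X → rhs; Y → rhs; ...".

  step 1 ⇒ step 2: DACDA ⇒ C·B·B·C·B
    A ↦ B
    C ↦ B
    D ↦ C
  step 0 ⇒ step 1: BDB ⇒ DA·C·DA
    B ↦ DA

A->B, B->DA, C->B, D->C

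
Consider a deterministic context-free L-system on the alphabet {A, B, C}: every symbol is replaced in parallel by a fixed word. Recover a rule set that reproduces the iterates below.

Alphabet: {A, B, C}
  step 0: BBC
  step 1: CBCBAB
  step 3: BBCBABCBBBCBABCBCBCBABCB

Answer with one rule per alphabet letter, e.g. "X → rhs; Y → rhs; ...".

A->BB, B->CB, C->AB

  step 0 ⇒ step 1: BBC ⇒ CB·CB·AB
    B ↦ CB
    C ↦ AB
    A ↦ BB  (constrained at step 1)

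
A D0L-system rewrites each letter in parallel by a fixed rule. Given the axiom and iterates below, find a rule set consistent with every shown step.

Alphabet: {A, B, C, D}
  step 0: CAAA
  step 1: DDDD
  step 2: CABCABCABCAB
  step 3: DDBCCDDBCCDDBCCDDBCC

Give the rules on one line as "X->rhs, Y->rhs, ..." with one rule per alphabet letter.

  step 2 ⇒ step 3: CABCABCABCAB ⇒ D·D·BCC·D·D·BCC·D·D·BCC·D·D·BCC
    A ↦ D
    B ↦ BCC
    C ↦ D
  step 1 ⇒ step 2: DDDD ⇒ CAB·CAB·CAB·CAB
    D ↦ CAB

A->D, B->BCC, C->D, D->CAB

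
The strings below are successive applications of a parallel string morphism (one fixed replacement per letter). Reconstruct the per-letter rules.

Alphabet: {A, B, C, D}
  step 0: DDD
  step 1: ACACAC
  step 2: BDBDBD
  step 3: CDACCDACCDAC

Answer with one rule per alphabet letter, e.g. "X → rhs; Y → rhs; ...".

  step 2 ⇒ step 3: BDBDBD ⇒ CD·AC·CD·AC·CD·AC
    B ↦ CD
    D ↦ AC
  step 1 ⇒ step 2: ACACAC ⇒ B·D·B·D·B·D
    A ↦ B
  step 1 ⇒ step 2: ACACAC ⇒ B·D·B·D·B·D
    C ↦ D

A->B, B->CD, C->D, D->AC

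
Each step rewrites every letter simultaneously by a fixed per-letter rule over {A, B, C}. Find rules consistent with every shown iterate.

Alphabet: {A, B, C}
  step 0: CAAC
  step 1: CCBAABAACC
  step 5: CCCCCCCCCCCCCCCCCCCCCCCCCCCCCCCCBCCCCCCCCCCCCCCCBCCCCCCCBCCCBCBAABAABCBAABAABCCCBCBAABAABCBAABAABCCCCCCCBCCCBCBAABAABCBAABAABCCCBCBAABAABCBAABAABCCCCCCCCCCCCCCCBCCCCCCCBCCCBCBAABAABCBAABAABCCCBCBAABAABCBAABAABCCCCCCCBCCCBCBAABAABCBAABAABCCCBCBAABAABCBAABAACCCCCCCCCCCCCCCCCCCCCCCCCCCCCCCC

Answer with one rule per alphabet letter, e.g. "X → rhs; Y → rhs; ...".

A->BAA, B->BC, C->CC

  step 0 ⇒ step 1: CAAC ⇒ CC·BAA·BAA·CC
    A ↦ BAA
    C ↦ CC
    B ↦ BC  (constrained at step 1)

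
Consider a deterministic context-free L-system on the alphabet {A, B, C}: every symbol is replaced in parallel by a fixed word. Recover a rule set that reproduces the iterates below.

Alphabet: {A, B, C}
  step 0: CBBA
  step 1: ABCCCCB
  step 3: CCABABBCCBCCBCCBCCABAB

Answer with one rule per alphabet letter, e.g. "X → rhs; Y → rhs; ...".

  step 0 ⇒ step 1: CBBA ⇒ AB·CC·CC·B
    A ↦ B
    B ↦ CC
    C ↦ AB

A->B, B->CC, C->AB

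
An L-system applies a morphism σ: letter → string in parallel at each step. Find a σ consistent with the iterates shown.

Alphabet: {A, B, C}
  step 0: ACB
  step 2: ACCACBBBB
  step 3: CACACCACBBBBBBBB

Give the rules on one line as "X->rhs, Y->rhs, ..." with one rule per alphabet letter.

A->C, B->BB, C->AC

  step 2 ⇒ step 3: ACCACBBBB ⇒ C·AC·AC·C·AC·BB·BB·BB·BB
    A ↦ C
    B ↦ BB
    C ↦ AC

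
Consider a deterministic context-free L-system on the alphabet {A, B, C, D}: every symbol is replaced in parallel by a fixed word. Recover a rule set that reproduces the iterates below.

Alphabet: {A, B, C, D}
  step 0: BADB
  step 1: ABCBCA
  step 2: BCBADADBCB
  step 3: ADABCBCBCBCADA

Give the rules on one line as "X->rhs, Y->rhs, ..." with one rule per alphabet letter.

A->BCB, B->A, C->D, D->C

  step 2 ⇒ step 3: BCBADADBCB ⇒ A·D·A·BCB·C·BCB·C·A·D·A
    A ↦ BCB
    B ↦ A
    C ↦ D
    D ↦ C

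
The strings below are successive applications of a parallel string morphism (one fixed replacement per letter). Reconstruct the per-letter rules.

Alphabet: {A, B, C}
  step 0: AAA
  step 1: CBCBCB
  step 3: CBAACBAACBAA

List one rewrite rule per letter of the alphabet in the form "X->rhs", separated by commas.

  step 0 ⇒ step 1: AAA ⇒ CB·CB·CB
    A ↦ CB
    B ↦ CC  (constrained at step 1)
    C ↦ A  (constrained at step 1)

A->CB, B->CC, C->A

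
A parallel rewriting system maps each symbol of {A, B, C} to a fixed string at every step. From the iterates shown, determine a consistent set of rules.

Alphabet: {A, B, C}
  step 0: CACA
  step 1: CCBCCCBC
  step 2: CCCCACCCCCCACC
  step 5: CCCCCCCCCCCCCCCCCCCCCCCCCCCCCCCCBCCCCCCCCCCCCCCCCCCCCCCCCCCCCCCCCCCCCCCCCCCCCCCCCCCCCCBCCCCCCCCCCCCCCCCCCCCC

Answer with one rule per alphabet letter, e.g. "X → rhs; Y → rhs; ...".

A->BC, B->A, C->CC

  step 1 ⇒ step 2: CCBCCCBC ⇒ CC·CC·A·CC·CC·CC·A·CC
    B ↦ A
    C ↦ CC
  step 0 ⇒ step 1: CACA ⇒ CC·BC·CC·BC
    A ↦ BC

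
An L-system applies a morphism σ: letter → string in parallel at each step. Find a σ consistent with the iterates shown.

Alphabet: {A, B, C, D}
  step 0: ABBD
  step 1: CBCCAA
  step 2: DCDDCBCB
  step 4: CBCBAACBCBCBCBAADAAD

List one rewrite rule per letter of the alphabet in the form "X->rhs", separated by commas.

A->CB, B->C, C->D, D->AA

  step 1 ⇒ step 2: CBCCAA ⇒ D·C·D·D·CB·CB
    A ↦ CB
    B ↦ C
    C ↦ D
  step 0 ⇒ step 1: ABBD ⇒ CB·C·C·AA
    D ↦ AA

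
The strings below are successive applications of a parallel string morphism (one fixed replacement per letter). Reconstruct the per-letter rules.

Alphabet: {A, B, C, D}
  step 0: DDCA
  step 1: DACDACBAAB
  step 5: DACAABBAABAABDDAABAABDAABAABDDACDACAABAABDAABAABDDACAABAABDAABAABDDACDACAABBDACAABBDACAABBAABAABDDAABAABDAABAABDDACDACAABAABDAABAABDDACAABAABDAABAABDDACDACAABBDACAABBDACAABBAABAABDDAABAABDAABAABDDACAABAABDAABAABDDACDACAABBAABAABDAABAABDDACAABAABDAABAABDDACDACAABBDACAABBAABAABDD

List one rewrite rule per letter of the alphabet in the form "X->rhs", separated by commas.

A->AAB, B->D, C->B, D->DAC

  step 0 ⇒ step 1: DDCA ⇒ DAC·DAC·B·AAB
    A ↦ AAB
    C ↦ B
    D ↦ DAC
    B ↦ D  (constrained at step 1)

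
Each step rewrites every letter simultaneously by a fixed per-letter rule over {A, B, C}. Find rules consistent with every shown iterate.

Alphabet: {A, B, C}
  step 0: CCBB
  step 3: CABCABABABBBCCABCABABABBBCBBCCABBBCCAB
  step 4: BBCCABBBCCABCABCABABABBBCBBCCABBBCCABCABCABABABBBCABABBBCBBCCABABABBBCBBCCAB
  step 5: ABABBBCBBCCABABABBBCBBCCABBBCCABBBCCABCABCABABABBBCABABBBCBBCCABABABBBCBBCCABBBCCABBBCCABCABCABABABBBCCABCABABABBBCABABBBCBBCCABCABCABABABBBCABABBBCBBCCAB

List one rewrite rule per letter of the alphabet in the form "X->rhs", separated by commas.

  step 4 ⇒ step 5: BBCCABBBCCABCABCABABABBBCBBCCABBBCCABCABCABABABBBCABABBBCBBCCABABABBBCBBCCAB ⇒ AB·AB·BBC·BBC·C·AB·AB·AB·BBC·BBC·C·AB·BBC·C·AB·BBC·C·AB·C·AB·C·AB·AB·AB·BBC·AB·AB·BBC·BBC·C·AB·AB·AB·BBC·BBC·C·AB·BBC·C·AB·BBC·C·AB·C·AB·C·AB·AB·AB·BBC·C·AB·C·AB·AB·AB·BBC·AB·AB·BBC·BBC·C·AB·C·AB·C·AB·AB·AB·BBC·AB·AB·BBC·BBC·C·AB
    A ↦ C
    B ↦ AB
    C ↦ BBC

A->C, B->AB, C->BBC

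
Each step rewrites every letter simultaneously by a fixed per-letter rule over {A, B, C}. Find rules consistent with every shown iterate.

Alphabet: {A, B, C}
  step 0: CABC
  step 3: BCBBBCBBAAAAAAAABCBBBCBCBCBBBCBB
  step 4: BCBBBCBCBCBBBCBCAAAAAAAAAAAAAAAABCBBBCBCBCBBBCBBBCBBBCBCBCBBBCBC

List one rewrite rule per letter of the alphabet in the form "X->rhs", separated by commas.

A->AA, B->BC, C->BB

  step 3 ⇒ step 4: BCBBBCBBAAAAAAAABCBBBCBCBCBBBCBB ⇒ BC·BB·BC·BC·BC·BB·BC·BC·AA·AA·AA·AA·AA·AA·AA·AA·BC·BB·BC·BC·BC·BB·BC·BB·BC·BB·BC·BC·BC·BB·BC·BC
    A ↦ AA
    B ↦ BC
    C ↦ BB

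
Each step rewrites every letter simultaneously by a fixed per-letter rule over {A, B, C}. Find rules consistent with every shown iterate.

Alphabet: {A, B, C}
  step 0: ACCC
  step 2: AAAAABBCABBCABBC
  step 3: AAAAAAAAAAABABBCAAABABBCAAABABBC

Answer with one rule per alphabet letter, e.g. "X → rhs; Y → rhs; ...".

A->AA, B->AB, C->BC

  step 2 ⇒ step 3: AAAAABBCABBCABBC ⇒ AA·AA·AA·AA·AA·AB·AB·BC·AA·AB·AB·BC·AA·AB·AB·BC
    A ↦ AA
    B ↦ AB
    C ↦ BC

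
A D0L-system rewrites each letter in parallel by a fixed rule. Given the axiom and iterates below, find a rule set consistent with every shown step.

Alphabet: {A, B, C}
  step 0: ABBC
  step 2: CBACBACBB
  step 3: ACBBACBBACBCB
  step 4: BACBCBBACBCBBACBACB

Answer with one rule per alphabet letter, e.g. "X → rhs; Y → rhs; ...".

  step 3 ⇒ step 4: ACBBACBBACBCB ⇒ B·A·CB·CB·B·A·CB·CB·B·A·CB·A·CB
    A ↦ B
    B ↦ CB
    C ↦ A

A->B, B->CB, C->A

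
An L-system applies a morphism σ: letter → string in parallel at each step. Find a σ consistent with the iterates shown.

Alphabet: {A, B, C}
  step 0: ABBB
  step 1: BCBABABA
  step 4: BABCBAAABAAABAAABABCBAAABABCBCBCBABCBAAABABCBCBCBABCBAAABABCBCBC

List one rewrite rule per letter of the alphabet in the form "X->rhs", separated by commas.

  step 0 ⇒ step 1: ABBB ⇒ BC·BA·BA·BA
    A ↦ BC
    B ↦ BA
    C ↦ AA  (constrained at step 1)

A->BC, B->BA, C->AA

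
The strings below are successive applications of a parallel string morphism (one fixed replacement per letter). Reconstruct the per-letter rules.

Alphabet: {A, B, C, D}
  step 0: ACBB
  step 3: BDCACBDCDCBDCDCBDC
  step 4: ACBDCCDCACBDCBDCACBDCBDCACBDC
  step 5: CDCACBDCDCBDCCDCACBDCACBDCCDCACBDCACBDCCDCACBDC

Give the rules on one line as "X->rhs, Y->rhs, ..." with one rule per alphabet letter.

  step 4 ⇒ step 5: ACBDCCDCACBDCBDCACBDCBDCACBDC ⇒ C·DC·AC·B·DC·DC·B·DC·C·DC·AC·B·DC·AC·B·DC·C·DC·AC·B·DC·AC·B·DC·C·DC·AC·B·DC
    A ↦ C
    B ↦ AC
    C ↦ DC
    D ↦ B

A->C, B->AC, C->DC, D->B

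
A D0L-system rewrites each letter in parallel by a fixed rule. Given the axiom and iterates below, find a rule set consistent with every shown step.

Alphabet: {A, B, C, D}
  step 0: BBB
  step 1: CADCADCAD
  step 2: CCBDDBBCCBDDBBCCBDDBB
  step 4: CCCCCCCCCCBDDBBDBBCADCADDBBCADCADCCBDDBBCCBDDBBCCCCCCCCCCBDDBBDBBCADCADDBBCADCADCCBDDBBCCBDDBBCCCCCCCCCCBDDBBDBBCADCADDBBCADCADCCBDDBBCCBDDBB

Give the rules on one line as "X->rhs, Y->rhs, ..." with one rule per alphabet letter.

  step 1 ⇒ step 2: CADCADCAD ⇒ CC·BD·DBB·CC·BD·DBB·CC·BD·DBB
    A ↦ BD
    C ↦ CC
    D ↦ DBB
  step 0 ⇒ step 1: BBB ⇒ CAD·CAD·CAD
    B ↦ CAD

A->BD, B->CAD, C->CC, D->DBB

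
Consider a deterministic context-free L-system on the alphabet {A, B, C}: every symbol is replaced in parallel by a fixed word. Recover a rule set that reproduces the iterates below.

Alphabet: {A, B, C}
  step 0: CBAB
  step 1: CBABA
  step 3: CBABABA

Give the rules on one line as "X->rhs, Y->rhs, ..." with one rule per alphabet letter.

  step 0 ⇒ step 1: CBAB ⇒ CB·A·B·A
    A ↦ B
    B ↦ A
    C ↦ CB

A->B, B->A, C->CB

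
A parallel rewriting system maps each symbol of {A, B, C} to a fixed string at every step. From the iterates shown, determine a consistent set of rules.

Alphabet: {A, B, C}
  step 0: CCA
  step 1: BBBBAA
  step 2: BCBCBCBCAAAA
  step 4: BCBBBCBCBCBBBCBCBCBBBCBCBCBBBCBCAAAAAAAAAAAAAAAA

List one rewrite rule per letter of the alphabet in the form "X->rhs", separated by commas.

A->AA, B->BC, C->BB

  step 1 ⇒ step 2: BBBBAA ⇒ BC·BC·BC·BC·AA·AA
    A ↦ AA
    B ↦ BC
  step 0 ⇒ step 1: CCA ⇒ BB·BB·AA
    C ↦ BB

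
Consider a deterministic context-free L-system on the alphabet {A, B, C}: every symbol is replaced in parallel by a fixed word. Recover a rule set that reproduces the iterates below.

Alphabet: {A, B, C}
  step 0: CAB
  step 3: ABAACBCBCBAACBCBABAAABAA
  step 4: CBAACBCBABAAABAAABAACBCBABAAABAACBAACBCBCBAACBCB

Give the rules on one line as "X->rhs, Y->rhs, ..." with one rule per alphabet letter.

A->CB, B->AA, C->AB

  step 3 ⇒ step 4: ABAACBCBCBAACBCBABAAABAA ⇒ CB·AA·CB·CB·AB·AA·AB·AA·AB·AA·CB·CB·AB·AA·AB·AA·CB·AA·CB·CB·CB·AA·CB·CB
    A ↦ CB
    B ↦ AA
    C ↦ AB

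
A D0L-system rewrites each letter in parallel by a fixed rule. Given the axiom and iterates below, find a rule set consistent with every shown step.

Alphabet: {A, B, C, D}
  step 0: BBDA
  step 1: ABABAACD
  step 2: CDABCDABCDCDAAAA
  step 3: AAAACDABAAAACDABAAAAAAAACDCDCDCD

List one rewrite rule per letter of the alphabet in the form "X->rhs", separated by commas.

  step 2 ⇒ step 3: CDABCDABCDCDAAAA ⇒ AA·AA·CD·AB·AA·AA·CD·AB·AA·AA·AA·AA·CD·CD·CD·CD
    A ↦ CD
    B ↦ AB
    C ↦ AA
    D ↦ AA

A->CD, B->AB, C->AA, D->AA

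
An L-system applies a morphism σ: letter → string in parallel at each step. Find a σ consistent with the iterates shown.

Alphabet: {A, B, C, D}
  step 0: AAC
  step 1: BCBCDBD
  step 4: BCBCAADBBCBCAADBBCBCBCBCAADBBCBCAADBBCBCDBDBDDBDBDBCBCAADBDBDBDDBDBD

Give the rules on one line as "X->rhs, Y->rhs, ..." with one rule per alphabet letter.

A->BC, B->DB, C->DBD, D->AA

  step 0 ⇒ step 1: AAC ⇒ BC·BC·DBD
    A ↦ BC
    C ↦ DBD
    B ↦ DB  (constrained at step 1)
    D ↦ AA  (constrained at step 1)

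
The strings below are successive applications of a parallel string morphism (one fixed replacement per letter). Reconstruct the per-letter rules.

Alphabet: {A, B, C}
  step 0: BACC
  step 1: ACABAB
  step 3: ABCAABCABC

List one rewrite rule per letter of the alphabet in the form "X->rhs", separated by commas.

A->C, B->A, C->AB

  step 0 ⇒ step 1: BACC ⇒ A·C·AB·AB
    A ↦ C
    B ↦ A
    C ↦ AB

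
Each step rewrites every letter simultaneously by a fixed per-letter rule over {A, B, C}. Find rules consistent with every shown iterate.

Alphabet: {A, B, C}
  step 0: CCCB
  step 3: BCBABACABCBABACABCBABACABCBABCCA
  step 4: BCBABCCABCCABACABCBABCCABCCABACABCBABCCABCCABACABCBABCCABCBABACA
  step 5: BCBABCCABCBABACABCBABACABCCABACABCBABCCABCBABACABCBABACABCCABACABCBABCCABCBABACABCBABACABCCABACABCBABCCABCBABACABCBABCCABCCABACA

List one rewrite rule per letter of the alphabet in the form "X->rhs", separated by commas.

  step 4 ⇒ step 5: BCBABCCABCCABACABCBABCCABCCABACABCBABCCABCCABACABCBABCCABCBABACA ⇒ BC·BA·BC·CA·BC·BA·BA·CA·BC·BA·BA·CA·BC·CA·BA·CA·BC·BA·BC·CA·BC·BA·BA·CA·BC·BA·BA·CA·BC·CA·BA·CA·BC·BA·BC·CA·BC·BA·BA·CA·BC·BA·BA·CA·BC·CA·BA·CA·BC·BA·BC·CA·BC·BA·BA·CA·BC·BA·BC·CA·BC·CA·BA·CA
    A ↦ CA
    B ↦ BC
    C ↦ BA

A->CA, B->BC, C->BA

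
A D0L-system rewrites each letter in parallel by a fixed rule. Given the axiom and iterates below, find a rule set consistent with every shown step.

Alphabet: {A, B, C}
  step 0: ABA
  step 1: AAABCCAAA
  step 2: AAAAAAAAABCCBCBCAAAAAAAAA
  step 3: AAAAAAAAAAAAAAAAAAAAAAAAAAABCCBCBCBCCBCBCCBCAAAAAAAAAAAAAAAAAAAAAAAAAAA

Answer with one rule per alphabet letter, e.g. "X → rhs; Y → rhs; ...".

  step 2 ⇒ step 3: AAAAAAAAABCCBCBCAAAAAAAAA ⇒ AAA·AAA·AAA·AAA·AAA·AAA·AAA·AAA·AAA·BCC·BC·BC·BCC·BC·BCC·BC·AAA·AAA·AAA·AAA·AAA·AAA·AAA·AAA·AAA
    A ↦ AAA
    B ↦ BCC
    C ↦ BC

A->AAA, B->BCC, C->BC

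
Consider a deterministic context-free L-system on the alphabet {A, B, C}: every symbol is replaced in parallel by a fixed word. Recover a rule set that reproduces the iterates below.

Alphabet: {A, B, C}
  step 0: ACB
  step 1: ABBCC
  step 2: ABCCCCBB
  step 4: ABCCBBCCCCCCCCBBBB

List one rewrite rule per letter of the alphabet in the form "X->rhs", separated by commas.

  step 1 ⇒ step 2: ABBCC ⇒ AB·CC·CC·B·B
    A ↦ AB
    B ↦ CC
    C ↦ B

A->AB, B->CC, C->B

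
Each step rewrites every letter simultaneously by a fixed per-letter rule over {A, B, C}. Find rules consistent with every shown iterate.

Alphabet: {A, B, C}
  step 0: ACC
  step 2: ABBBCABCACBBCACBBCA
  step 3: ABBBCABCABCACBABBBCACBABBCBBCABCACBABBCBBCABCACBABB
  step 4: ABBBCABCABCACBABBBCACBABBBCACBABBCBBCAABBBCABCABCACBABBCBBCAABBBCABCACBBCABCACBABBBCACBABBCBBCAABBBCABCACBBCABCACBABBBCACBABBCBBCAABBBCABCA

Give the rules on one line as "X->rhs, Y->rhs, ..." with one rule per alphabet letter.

  step 3 ⇒ step 4: ABBBCABCABCACBABBBCACBABBCBBCABCACBABBCBBCABCACBABB ⇒ ABB·BCA·BCA·BCA·CB·ABB·BCA·CB·ABB·BCA·CB·ABB·CB·BCA·ABB·BCA·BCA·BCA·CB·ABB·CB·BCA·ABB·BCA·BCA·CB·BCA·BCA·CB·ABB·BCA·CB·ABB·CB·BCA·ABB·BCA·BCA·CB·BCA·BCA·CB·ABB·BCA·CB·ABB·CB·BCA·ABB·BCA·BCA
    A ↦ ABB
    B ↦ BCA
    C ↦ CB

A->ABB, B->BCA, C->CB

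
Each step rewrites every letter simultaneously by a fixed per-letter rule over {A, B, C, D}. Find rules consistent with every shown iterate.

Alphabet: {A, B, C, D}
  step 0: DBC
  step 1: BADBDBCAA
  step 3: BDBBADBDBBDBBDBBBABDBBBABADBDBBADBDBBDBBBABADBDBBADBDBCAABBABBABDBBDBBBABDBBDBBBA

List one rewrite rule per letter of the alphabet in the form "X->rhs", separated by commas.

  step 0 ⇒ step 1: DBC ⇒ BAD·BDB·CAA
    B ↦ BDB
    C ↦ CAA
    D ↦ BAD
    A ↦ BBA  (constrained at step 1)

A->BBA, B->BDB, C->CAA, D->BAD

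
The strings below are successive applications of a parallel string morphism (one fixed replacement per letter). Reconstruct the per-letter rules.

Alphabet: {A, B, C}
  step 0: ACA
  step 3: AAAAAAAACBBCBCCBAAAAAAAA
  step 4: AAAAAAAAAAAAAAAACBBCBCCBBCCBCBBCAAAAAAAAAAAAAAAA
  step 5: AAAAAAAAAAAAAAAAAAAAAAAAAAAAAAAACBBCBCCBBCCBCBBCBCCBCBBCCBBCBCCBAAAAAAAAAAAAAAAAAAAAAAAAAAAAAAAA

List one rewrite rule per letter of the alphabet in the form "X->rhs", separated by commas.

A->AA, B->BC, C->CB

  step 4 ⇒ step 5: AAAAAAAAAAAAAAAACBBCBCCBBCCBCBBCAAAAAAAAAAAAAAAA ⇒ AA·AA·AA·AA·AA·AA·AA·AA·AA·AA·AA·AA·AA·AA·AA·AA·CB·BC·BC·CB·BC·CB·CB·BC·BC·CB·CB·BC·CB·BC·BC·CB·AA·AA·AA·AA·AA·AA·AA·AA·AA·AA·AA·AA·AA·AA·AA·AA
    A ↦ AA
    B ↦ BC
    C ↦ CB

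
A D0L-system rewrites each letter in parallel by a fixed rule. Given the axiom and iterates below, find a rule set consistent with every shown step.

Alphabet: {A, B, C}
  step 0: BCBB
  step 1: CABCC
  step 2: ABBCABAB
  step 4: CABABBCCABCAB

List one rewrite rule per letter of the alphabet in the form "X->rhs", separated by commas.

  step 1 ⇒ step 2: CABCC ⇒ AB·B·C·AB·AB
    A ↦ B
    B ↦ C
    C ↦ AB

A->B, B->C, C->AB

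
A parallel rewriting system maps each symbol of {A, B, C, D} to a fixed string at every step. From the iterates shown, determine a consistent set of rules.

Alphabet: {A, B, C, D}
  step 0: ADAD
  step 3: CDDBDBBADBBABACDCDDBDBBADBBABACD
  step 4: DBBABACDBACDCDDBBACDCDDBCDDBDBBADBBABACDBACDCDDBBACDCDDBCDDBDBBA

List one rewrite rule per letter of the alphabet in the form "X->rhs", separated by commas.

  step 3 ⇒ step 4: CDDBDBBADBBABACDCDDBDBBADBBABACD ⇒ DB·BA·BA·CD·BA·CD·CD·DB·BA·CD·CD·DB·CD·DB·DB·BA·DB·BA·BA·CD·BA·CD·CD·DB·BA·CD·CD·DB·CD·DB·DB·BA
    A ↦ DB
    B ↦ CD
    C ↦ DB
    D ↦ BA

A->DB, B->CD, C->DB, D->BA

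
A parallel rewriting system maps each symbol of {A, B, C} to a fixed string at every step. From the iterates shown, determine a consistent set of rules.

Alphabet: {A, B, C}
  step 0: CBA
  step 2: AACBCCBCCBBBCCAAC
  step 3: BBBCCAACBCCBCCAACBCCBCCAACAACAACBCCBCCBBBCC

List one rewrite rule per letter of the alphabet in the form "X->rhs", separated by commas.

  step 2 ⇒ step 3: AACBCCBCCBBBCCAAC ⇒ B·B·BCC·AAC·BCC·BCC·AAC·BCC·BCC·AAC·AAC·AAC·BCC·BCC·B·B·BCC
    A ↦ B
    B ↦ AAC
    C ↦ BCC

A->B, B->AAC, C->BCC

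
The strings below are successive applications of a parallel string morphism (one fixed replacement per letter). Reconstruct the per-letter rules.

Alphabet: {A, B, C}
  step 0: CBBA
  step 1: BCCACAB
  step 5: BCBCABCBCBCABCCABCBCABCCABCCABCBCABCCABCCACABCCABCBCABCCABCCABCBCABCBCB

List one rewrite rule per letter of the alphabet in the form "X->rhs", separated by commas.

  step 0 ⇒ step 1: CBBA ⇒ BC·CA·CA·B
    A ↦ B
    B ↦ CA
    C ↦ BC

A->B, B->CA, C->BC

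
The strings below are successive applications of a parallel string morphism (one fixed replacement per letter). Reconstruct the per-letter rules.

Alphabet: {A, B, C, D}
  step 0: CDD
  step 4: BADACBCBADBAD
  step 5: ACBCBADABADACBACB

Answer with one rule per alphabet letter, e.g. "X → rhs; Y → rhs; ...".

A->C, B->A, C->BAD, D->B

  step 4 ⇒ step 5: BADACBCBADBAD ⇒ A·C·B·C·BAD·A·BAD·A·C·B·A·C·B
    A ↦ C
    B ↦ A
    C ↦ BAD
    D ↦ B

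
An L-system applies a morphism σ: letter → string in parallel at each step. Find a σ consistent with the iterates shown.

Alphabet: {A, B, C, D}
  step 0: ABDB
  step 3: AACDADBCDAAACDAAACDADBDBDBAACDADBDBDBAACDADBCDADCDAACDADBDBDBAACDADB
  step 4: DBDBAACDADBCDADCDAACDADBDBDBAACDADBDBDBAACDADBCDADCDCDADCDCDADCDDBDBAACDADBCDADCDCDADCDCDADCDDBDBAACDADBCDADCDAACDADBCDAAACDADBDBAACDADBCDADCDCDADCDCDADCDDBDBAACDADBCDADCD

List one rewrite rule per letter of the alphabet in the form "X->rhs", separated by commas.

  step 3 ⇒ step 4: AACDADBCDAAACDAAACDADBDBDBAACDADBDBDBAACDADBCDADCDAACDADBDBDBAACDADB ⇒ DB·DB·AA·CDA·DB·CDA·DCD·AA·CDA·DB·DB·DB·AA·CDA·DB·DB·DB·AA·CDA·DB·CDA·DCD·CDA·DCD·CDA·DCD·DB·DB·AA·CDA·DB·CDA·DCD·CDA·DCD·CDA·DCD·DB·DB·AA·CDA·DB·CDA·DCD·AA·CDA·DB·CDA·AA·CDA·DB·DB·AA·CDA·DB·CDA·DCD·CDA·DCD·CDA·DCD·DB·DB·AA·CDA·DB·CDA·DCD
    A ↦ DB
    B ↦ DCD
    C ↦ AA
    D ↦ CDA

A->DB, B->DCD, C->AA, D->CDA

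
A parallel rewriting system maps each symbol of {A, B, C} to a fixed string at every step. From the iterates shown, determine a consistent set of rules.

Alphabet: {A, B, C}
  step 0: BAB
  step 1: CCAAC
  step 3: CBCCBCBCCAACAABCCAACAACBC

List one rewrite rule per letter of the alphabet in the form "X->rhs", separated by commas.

A->CAA, B->C, C->BC

  step 0 ⇒ step 1: BAB ⇒ C·CAA·C
    A ↦ CAA
    B ↦ C
    C ↦ BC  (constrained at step 1)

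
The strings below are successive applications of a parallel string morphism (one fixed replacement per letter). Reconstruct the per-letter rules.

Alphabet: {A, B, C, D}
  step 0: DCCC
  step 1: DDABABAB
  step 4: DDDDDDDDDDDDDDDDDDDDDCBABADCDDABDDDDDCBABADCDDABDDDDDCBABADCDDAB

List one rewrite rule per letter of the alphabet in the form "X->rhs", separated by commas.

A->DC, B->BA, C->AB, D->DD

  step 0 ⇒ step 1: DCCC ⇒ DD·AB·AB·AB
    C ↦ AB
    D ↦ DD
    A ↦ DC  (constrained at step 1)
    B ↦ BA  (constrained at step 1)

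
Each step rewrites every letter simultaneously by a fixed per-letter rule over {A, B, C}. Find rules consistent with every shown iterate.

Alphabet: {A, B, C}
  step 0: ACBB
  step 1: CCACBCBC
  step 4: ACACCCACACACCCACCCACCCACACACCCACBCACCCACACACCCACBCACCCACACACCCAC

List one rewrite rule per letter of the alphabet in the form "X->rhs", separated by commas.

A->CC, B->BC, C->AC

  step 0 ⇒ step 1: ACBB ⇒ CC·AC·BC·BC
    A ↦ CC
    B ↦ BC
    C ↦ AC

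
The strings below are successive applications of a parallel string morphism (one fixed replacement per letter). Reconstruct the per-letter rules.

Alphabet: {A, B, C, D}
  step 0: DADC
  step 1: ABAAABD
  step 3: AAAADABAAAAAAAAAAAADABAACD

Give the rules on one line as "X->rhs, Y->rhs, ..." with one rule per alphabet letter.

A->AA, B->CD, C->D, D->AB

  step 0 ⇒ step 1: DADC ⇒ AB·AA·AB·D
    A ↦ AA
    C ↦ D
    D ↦ AB
    B ↦ CD  (constrained at step 1)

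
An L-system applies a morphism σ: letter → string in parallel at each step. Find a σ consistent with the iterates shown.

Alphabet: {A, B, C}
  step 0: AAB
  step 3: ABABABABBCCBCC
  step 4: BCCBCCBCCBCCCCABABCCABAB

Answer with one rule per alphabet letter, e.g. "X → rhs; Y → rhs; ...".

  step 3 ⇒ step 4: ABABABABBCCBCC ⇒ B·CC·B·CC·B·CC·B·CC·CC·AB·AB·CC·AB·AB
    A ↦ B
    B ↦ CC
    C ↦ AB

A->B, B->CC, C->AB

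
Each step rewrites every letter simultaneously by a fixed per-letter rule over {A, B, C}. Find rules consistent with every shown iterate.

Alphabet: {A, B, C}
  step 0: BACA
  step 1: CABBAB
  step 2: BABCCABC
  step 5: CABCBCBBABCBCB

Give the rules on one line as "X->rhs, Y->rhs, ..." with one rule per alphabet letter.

A->AB, B->C, C->B

  step 1 ⇒ step 2: CABBAB ⇒ B·AB·C·C·AB·C
    A ↦ AB
    B ↦ C
    C ↦ B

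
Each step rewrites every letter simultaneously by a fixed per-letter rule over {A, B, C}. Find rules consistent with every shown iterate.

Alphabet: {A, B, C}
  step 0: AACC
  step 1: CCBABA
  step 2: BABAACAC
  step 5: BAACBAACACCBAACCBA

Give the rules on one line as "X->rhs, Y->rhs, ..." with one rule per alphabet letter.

  step 1 ⇒ step 2: CCBABA ⇒ BA·BA·A·C·A·C
    A ↦ C
    B ↦ A
    C ↦ BA

A->C, B->A, C->BA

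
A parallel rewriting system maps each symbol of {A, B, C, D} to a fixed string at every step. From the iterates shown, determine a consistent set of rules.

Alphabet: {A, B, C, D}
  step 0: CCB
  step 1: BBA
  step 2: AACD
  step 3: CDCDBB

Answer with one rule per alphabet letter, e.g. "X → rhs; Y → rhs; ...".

A->CD, B->A, C->B, D->B

  step 2 ⇒ step 3: AACD ⇒ CD·CD·B·B
    A ↦ CD
    C ↦ B
    D ↦ B
  step 0 ⇒ step 1: CCB ⇒ B·B·A
    B ↦ A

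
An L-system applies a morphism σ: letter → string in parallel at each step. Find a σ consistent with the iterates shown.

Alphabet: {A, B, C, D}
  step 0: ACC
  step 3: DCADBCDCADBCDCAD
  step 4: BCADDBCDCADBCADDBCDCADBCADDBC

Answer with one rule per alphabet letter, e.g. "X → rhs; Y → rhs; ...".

A->D, B->DC, C->AD, D->BC

  step 3 ⇒ step 4: DCADBCDCADBCDCAD ⇒ BC·AD·D·BC·DC·AD·BC·AD·D·BC·DC·AD·BC·AD·D·BC
    A ↦ D
    B ↦ DC
    C ↦ AD
    D ↦ BC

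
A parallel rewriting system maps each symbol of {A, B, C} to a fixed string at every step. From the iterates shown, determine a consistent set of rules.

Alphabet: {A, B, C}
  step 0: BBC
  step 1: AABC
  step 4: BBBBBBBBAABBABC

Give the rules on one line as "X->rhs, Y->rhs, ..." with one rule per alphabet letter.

  step 0 ⇒ step 1: BBC ⇒ A·A·BC
    B ↦ A
    C ↦ BC
    A ↦ BB  (constrained at step 1)

A->BB, B->A, C->BC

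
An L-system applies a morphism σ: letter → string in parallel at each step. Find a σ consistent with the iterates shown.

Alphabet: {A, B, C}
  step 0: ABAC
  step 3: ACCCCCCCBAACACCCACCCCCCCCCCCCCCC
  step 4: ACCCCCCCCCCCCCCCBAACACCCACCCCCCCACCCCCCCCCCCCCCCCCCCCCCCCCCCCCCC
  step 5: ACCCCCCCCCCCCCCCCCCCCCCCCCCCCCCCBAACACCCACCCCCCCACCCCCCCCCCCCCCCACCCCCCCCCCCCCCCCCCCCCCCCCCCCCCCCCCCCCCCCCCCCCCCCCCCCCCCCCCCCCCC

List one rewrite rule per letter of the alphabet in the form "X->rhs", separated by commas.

  step 4 ⇒ step 5: ACCCCCCCCCCCCCCCBAACACCCACCCCCCCACCCCCCCCCCCCCCCCCCCCCCCCCCCCCCC ⇒ AC·CC·CC·CC·CC·CC·CC·CC·CC·CC·CC·CC·CC·CC·CC·CC·BA·AC·AC·CC·AC·CC·CC·CC·AC·CC·CC·CC·CC·CC·CC·CC·AC·CC·CC·CC·CC·CC·CC·CC·CC·CC·CC·CC·CC·CC·CC·CC·CC·CC·CC·CC·CC·CC·CC·CC·CC·CC·CC·CC·CC·CC·CC·CC
    A ↦ AC
    B ↦ BA
    C ↦ CC

A->AC, B->BA, C->CC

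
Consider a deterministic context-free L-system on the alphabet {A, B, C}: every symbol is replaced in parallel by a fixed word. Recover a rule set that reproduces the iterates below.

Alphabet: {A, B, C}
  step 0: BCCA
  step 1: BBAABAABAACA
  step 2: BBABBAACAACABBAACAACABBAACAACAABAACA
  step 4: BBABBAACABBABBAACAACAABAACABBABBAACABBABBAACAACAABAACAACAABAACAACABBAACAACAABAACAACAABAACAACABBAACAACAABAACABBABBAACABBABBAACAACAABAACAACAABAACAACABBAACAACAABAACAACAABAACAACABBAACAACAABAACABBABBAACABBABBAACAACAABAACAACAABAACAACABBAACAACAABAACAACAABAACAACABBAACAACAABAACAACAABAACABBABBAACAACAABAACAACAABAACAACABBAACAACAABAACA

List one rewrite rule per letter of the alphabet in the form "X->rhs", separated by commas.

  step 1 ⇒ step 2: BBAABAABAACA ⇒ BBA·BBA·ACA·ACA·BBA·ACA·ACA·BBA·ACA·ACA·ABA·ACA
    A ↦ ACA
    B ↦ BBA
    C ↦ ABA

A->ACA, B->BBA, C->ABA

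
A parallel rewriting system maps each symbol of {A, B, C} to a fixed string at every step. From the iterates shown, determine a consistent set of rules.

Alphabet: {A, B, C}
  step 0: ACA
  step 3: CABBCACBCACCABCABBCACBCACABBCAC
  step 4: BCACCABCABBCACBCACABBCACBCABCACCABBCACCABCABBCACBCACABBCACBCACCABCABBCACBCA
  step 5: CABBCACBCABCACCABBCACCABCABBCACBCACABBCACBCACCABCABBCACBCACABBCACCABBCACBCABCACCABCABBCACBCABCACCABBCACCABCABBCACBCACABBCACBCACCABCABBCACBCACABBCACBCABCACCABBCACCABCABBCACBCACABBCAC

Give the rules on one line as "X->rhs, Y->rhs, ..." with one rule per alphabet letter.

A->C, B->CAB, C->BCA

  step 4 ⇒ step 5: BCACCABCABBCACBCACABBCACBCABCACCABBCACCABCABBCACBCACABBCACBCACCABCABBCACBCA ⇒ CAB·BCA·C·BCA·BCA·C·CAB·BCA·C·CAB·CAB·BCA·C·BCA·CAB·BCA·C·BCA·C·CAB·CAB·BCA·C·BCA·CAB·BCA·C·CAB·BCA·C·BCA·BCA·C·CAB·CAB·BCA·C·BCA·BCA·C·CAB·BCA·C·CAB·CAB·BCA·C·BCA·CAB·BCA·C·BCA·C·CAB·CAB·BCA·C·BCA·CAB·BCA·C·BCA·BCA·C·CAB·BCA·C·CAB·CAB·BCA·C·BCA·CAB·BCA·C
    A ↦ C
    B ↦ CAB
    C ↦ BCA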